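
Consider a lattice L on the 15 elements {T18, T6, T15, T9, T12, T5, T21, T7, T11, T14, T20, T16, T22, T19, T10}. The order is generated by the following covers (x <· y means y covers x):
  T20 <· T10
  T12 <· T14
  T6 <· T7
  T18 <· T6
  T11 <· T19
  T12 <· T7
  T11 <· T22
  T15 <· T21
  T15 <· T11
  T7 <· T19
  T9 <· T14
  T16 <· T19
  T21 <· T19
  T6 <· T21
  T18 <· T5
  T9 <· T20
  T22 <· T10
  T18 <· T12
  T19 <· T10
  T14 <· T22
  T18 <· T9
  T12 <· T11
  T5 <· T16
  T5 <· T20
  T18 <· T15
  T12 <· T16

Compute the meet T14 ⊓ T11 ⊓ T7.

Common lower bounds of {T14, T11, T7}: T12, T18.
The greatest among these is T12.

T12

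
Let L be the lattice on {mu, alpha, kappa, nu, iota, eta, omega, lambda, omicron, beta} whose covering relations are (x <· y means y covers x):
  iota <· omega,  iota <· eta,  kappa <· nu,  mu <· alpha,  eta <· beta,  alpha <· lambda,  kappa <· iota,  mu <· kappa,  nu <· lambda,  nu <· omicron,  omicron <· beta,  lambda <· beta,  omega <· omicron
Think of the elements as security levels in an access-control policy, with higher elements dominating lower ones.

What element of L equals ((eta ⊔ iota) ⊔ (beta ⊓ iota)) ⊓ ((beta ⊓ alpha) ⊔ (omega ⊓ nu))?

eta ∨ iota = eta
beta ∧ iota = iota
eta ∨ iota = eta
beta ∧ alpha = alpha
omega ∧ nu = kappa
alpha ∨ kappa = lambda
eta ∧ lambda = kappa

kappa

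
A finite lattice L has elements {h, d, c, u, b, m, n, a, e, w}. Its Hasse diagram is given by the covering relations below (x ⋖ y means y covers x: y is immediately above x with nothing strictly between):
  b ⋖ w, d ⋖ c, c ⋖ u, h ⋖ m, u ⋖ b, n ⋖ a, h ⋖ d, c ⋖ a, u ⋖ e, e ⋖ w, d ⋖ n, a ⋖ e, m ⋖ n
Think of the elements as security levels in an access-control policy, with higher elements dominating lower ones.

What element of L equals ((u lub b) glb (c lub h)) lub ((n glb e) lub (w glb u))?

u ∨ b = b
c ∨ h = c
b ∧ c = c
n ∧ e = n
w ∧ u = u
n ∨ u = e
c ∨ e = e

e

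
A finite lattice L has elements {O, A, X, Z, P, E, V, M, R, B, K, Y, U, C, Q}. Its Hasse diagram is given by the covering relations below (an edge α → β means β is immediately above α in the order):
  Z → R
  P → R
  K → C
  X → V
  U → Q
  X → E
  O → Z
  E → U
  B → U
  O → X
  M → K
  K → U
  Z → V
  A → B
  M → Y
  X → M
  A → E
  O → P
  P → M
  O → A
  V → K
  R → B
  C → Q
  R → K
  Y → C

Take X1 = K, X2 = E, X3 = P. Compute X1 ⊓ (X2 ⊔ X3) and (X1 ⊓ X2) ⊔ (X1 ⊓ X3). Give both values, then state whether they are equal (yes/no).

X2 ⊔ X3 = U, so X1 ⊓ (X2 ⊔ X3) = K ⊓ U = K.
X1 ⊓ X2 = X and X1 ⊓ X3 = P, so (X1 ⊓ X2) ⊔ (X1 ⊓ X3) = X ⊔ P = M.
Equal: no.

K; M; no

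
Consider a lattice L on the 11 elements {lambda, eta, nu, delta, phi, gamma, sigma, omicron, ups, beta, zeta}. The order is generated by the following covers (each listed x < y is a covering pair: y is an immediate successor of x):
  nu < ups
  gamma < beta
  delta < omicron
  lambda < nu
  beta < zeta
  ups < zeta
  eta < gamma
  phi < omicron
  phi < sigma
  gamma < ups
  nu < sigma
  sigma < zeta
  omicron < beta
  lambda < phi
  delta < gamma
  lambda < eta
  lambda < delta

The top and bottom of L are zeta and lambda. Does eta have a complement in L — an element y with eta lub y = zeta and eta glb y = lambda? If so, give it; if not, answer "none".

sigma

Need y with eta ∨ y = zeta and eta ∧ y = lambda.
Checking each element gives: sigma.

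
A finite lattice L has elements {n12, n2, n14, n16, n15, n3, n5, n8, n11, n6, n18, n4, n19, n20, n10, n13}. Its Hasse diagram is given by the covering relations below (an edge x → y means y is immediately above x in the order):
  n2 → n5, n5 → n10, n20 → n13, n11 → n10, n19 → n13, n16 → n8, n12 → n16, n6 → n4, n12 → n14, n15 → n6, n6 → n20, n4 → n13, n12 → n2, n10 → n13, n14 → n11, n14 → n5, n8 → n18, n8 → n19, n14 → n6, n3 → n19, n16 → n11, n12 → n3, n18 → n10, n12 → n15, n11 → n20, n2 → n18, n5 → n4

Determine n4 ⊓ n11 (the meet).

n14

Common lower bounds of {n4, n11}: n12, n14.
The greatest among these is n14.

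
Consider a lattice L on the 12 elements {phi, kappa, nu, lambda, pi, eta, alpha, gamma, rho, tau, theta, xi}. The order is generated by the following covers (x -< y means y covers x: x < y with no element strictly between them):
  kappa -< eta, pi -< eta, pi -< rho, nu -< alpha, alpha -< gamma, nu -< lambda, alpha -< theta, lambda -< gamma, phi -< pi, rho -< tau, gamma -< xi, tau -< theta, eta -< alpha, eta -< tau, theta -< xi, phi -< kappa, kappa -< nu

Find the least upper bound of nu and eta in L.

alpha

Common upper bounds of {nu, eta}: alpha, gamma, theta, xi.
The least among these is alpha.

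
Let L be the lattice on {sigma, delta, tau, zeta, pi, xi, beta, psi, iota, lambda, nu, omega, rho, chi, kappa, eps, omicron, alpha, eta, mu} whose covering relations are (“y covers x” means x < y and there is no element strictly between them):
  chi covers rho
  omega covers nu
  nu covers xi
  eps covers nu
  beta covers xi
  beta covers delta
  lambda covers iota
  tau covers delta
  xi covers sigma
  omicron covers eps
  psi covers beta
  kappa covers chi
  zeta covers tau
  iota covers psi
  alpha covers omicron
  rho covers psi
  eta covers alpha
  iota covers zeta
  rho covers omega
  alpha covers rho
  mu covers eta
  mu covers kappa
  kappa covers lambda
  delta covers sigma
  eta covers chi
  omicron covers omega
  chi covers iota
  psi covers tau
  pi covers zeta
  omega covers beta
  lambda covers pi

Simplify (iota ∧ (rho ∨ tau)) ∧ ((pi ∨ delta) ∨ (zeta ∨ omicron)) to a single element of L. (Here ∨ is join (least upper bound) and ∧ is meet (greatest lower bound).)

rho ∨ tau = rho
iota ∧ rho = psi
pi ∨ delta = pi
zeta ∨ omicron = eta
pi ∨ eta = mu
psi ∧ mu = psi

psi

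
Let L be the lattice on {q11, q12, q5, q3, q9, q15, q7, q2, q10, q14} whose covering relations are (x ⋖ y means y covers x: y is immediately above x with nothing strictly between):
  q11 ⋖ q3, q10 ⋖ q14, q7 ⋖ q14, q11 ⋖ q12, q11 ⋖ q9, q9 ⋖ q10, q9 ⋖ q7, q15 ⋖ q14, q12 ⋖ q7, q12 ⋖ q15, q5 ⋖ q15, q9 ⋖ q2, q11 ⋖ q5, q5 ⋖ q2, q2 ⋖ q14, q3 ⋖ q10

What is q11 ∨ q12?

Common upper bounds of {q11, q12}: q12, q14, q15, q7.
The least among these is q12.

q12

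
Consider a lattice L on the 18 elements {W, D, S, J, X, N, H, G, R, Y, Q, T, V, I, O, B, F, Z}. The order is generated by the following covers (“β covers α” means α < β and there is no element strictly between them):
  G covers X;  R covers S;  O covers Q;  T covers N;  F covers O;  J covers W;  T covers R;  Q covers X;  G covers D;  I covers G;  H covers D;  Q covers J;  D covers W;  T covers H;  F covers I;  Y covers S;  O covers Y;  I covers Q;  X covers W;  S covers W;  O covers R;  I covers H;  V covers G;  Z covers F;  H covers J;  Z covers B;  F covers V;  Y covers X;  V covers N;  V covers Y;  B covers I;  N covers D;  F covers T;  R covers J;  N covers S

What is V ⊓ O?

Common lower bounds of {V, O}: S, W, X, Y.
The greatest among these is Y.

Y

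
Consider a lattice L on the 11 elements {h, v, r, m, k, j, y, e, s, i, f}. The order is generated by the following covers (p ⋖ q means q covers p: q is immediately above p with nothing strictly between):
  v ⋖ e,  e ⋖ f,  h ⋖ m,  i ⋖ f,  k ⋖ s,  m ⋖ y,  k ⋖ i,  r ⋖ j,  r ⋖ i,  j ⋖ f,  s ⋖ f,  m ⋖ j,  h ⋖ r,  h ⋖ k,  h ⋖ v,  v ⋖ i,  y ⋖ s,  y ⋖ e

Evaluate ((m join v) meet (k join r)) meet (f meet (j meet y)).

h

m ∨ v = e
k ∨ r = i
e ∧ i = v
j ∧ y = m
f ∧ m = m
v ∧ m = h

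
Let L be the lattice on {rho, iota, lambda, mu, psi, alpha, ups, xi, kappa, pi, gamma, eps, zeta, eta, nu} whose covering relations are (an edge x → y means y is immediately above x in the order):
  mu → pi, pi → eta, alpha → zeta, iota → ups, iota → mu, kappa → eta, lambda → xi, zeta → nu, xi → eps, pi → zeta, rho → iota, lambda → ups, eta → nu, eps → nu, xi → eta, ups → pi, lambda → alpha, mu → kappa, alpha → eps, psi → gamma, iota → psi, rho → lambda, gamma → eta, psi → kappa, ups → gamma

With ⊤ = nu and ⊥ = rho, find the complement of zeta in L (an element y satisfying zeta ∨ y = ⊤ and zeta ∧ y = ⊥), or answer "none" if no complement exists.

none

For every candidate y, either zeta ∨ y ≠ nu or zeta ∧ y ≠ rho; no complement exists.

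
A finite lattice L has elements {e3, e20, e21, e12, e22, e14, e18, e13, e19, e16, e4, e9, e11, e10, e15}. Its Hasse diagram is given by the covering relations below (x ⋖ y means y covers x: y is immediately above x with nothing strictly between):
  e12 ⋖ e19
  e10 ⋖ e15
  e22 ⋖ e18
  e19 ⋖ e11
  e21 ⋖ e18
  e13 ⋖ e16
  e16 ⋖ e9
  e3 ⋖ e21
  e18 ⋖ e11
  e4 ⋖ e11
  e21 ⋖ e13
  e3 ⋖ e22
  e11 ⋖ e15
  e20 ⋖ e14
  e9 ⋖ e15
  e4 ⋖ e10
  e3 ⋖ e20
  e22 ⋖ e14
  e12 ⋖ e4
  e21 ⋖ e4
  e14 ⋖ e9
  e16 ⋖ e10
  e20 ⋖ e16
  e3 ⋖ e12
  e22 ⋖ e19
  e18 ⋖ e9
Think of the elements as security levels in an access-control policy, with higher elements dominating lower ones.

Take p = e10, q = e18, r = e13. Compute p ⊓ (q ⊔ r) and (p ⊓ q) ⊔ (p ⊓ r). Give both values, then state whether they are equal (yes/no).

e16; e13; no

q ⊔ r = e9, so p ⊓ (q ⊔ r) = e10 ⊓ e9 = e16.
p ⊓ q = e21 and p ⊓ r = e13, so (p ⊓ q) ⊔ (p ⊓ r) = e21 ⊔ e13 = e13.
Equal: no.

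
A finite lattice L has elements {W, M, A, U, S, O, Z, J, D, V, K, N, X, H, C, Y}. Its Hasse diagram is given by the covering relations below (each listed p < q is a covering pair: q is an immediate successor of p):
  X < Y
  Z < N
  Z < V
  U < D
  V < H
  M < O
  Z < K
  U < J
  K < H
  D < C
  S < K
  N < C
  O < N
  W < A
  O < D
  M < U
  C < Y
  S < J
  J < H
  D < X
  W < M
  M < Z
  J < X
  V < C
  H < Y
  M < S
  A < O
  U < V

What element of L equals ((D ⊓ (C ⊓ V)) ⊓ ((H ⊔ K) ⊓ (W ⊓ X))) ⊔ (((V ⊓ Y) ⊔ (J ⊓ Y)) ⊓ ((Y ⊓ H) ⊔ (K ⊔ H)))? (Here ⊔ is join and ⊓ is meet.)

H

C ∧ V = V
D ∧ V = U
H ∨ K = H
W ∧ X = W
H ∧ W = W
U ∧ W = W
V ∧ Y = V
J ∧ Y = J
V ∨ J = H
Y ∧ H = H
K ∨ H = H
H ∨ H = H
H ∧ H = H
W ∨ H = H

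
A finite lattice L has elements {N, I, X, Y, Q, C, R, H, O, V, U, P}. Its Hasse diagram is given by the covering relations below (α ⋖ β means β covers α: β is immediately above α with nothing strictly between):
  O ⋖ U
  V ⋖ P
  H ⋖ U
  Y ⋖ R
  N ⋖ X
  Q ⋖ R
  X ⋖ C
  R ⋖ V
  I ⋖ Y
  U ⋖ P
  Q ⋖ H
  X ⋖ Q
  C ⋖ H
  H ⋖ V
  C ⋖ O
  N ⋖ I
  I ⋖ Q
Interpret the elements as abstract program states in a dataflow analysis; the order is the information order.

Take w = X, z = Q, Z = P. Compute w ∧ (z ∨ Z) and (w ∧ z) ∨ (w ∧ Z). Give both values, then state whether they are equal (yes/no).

z ∨ Z = P, so w ∧ (z ∨ Z) = X ∧ P = X.
w ∧ z = X and w ∧ Z = X, so (w ∧ z) ∨ (w ∧ Z) = X ∨ X = X.
Equal: yes.

X; X; yes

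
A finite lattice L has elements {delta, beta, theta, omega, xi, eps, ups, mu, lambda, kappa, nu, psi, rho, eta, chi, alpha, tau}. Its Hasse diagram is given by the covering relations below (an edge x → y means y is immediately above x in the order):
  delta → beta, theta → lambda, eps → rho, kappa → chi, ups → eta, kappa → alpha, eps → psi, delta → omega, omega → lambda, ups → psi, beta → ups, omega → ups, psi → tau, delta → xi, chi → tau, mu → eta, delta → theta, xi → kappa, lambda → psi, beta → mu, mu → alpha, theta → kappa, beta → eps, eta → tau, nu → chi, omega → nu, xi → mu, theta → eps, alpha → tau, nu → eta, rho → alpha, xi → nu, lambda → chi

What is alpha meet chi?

kappa

Common lower bounds of {alpha, chi}: delta, kappa, theta, xi.
The greatest among these is kappa.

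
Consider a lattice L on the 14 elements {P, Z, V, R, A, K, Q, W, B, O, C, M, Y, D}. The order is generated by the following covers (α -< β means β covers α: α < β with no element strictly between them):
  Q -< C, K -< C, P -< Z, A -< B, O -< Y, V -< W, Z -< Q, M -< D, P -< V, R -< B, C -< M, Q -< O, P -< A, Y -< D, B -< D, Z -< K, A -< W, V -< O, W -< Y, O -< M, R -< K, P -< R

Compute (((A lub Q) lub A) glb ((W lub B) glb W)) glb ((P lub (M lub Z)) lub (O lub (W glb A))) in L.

W

A ∨ Q = Y
Y ∨ A = Y
W ∨ B = D
D ∧ W = W
Y ∧ W = W
M ∨ Z = M
P ∨ M = M
W ∧ A = A
O ∨ A = Y
M ∨ Y = D
W ∧ D = W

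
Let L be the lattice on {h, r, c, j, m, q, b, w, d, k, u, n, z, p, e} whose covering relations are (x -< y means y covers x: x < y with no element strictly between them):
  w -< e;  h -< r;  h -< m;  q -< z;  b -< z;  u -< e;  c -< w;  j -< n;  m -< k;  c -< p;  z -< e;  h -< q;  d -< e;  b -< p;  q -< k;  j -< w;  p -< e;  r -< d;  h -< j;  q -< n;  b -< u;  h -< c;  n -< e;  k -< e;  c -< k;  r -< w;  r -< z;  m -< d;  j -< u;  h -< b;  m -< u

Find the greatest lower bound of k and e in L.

k

Common lower bounds of {k, e}: c, h, k, m, q.
The greatest among these is k.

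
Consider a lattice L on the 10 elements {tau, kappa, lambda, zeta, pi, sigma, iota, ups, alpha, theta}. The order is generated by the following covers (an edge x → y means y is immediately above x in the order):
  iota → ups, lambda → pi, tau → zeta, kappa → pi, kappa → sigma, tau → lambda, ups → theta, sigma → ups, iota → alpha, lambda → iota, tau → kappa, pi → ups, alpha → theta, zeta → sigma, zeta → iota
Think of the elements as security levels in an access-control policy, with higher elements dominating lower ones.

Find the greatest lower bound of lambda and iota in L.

Common lower bounds of {lambda, iota}: lambda, tau.
The greatest among these is lambda.

lambda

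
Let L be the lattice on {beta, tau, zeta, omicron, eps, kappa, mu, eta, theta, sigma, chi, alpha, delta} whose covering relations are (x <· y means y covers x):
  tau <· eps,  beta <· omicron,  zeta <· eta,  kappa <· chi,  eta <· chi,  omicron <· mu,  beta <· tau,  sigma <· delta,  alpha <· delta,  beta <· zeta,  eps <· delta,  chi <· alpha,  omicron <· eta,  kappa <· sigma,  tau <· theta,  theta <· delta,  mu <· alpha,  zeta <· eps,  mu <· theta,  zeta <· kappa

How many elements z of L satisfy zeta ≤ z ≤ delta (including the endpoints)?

8

The interval [zeta, delta] = {alpha, chi, delta, eps, eta, kappa, sigma, zeta}, which has 8 elements.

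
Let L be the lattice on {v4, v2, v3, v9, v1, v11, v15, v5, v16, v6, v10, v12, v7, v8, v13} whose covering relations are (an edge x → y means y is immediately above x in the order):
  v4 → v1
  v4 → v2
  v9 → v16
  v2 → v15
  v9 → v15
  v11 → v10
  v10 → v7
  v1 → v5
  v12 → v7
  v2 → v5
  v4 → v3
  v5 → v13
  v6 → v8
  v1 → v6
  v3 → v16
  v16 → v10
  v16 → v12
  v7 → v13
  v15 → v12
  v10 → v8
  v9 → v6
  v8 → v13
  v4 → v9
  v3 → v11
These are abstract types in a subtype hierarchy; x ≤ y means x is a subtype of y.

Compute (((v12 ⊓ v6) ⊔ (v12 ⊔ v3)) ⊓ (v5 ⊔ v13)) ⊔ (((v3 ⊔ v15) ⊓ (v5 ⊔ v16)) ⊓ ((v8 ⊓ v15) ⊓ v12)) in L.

v12

v12 ∧ v6 = v9
v12 ∨ v3 = v12
v9 ∨ v12 = v12
v5 ∨ v13 = v13
v12 ∧ v13 = v12
v3 ∨ v15 = v12
v5 ∨ v16 = v13
v12 ∧ v13 = v12
v8 ∧ v15 = v9
v9 ∧ v12 = v9
v12 ∧ v9 = v9
v12 ∨ v9 = v12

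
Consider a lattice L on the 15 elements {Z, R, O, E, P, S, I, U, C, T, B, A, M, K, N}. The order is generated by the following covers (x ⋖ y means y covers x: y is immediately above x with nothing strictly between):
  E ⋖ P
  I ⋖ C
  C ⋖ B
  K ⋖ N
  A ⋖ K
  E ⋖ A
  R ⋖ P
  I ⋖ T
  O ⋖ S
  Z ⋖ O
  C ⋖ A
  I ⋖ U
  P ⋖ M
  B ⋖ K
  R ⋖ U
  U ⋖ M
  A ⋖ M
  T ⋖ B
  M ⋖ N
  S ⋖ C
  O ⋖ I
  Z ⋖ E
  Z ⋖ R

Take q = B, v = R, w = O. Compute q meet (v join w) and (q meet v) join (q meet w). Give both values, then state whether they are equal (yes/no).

v join w = U, so q meet (v join w) = B meet U = I.
q meet v = Z and q meet w = O, so (q meet v) join (q meet w) = Z join O = O.
Equal: no.

I; O; no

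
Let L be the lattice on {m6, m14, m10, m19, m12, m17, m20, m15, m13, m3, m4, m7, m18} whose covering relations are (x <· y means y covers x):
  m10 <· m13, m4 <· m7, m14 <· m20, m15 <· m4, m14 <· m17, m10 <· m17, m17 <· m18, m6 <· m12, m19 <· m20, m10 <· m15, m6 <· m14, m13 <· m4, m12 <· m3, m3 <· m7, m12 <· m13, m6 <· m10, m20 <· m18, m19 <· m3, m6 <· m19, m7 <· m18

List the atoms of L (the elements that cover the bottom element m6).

The atoms are exactly the elements that cover m6: m10, m12, m14, m19.

m10, m12, m14, m19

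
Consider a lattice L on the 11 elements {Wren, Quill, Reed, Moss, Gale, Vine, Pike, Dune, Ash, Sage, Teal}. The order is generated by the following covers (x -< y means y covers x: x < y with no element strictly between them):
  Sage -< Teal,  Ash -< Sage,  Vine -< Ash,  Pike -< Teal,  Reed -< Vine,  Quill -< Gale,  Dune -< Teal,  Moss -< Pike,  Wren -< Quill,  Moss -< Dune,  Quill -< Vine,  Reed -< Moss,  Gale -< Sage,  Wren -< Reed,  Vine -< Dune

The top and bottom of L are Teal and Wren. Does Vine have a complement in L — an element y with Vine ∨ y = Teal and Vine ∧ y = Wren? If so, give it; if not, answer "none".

For every candidate y, either Vine ∨ y ≠ Teal or Vine ∧ y ≠ Wren; no complement exists.

none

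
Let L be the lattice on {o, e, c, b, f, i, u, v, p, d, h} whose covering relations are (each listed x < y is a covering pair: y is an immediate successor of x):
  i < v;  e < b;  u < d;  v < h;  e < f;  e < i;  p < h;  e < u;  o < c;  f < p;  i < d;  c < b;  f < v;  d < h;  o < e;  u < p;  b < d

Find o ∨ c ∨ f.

h

Common upper bounds of {o, c, f}: h.
The least among these is h.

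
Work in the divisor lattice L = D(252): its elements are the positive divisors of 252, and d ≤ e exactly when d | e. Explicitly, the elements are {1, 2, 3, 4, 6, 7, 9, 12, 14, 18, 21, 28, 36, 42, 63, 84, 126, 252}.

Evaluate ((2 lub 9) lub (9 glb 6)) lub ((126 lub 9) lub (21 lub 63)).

126

2 ∨ 9 = 18
9 ∧ 6 = 3
18 ∨ 3 = 18
126 ∨ 9 = 126
21 ∨ 63 = 63
126 ∨ 63 = 126
18 ∨ 126 = 126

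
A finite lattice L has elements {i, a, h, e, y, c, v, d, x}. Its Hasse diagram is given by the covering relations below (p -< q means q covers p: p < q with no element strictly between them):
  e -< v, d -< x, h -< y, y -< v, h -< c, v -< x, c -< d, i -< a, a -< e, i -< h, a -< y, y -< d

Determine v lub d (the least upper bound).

x

Common upper bounds of {v, d}: x.
The least among these is x.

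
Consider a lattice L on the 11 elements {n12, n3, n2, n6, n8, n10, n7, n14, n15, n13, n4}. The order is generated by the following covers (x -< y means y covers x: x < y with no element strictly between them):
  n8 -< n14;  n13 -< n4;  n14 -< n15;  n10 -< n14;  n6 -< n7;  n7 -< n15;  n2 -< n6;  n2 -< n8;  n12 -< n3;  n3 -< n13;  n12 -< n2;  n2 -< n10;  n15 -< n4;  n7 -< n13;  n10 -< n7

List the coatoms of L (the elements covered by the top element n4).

n13, n15

The coatoms are exactly the elements covered by n4: n13, n15.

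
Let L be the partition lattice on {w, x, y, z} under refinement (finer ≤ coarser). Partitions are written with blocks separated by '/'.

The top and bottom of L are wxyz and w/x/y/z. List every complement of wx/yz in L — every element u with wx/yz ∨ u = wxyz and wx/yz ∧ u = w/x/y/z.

Need u with wx/yz ∨ u = wxyz and wx/yz ∧ u = w/x/y/z.
Checking each element gives: w/xy/z, w/xz/y, wy/x/z, wy/xz, wz/x/y, wz/xy.

w/xy/z, w/xz/y, wy/x/z, wy/xz, wz/x/y, wz/xy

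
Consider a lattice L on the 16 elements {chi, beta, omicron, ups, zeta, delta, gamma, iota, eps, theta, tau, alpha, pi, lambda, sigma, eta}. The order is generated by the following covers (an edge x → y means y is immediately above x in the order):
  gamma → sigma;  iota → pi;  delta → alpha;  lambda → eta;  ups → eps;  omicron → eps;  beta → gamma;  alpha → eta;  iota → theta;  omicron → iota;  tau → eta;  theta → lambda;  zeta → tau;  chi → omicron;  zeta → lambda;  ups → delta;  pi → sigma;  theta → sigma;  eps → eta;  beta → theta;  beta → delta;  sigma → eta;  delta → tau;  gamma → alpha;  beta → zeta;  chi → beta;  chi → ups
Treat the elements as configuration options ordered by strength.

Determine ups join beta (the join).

delta

Common upper bounds of {ups, beta}: alpha, delta, eta, tau.
The least among these is delta.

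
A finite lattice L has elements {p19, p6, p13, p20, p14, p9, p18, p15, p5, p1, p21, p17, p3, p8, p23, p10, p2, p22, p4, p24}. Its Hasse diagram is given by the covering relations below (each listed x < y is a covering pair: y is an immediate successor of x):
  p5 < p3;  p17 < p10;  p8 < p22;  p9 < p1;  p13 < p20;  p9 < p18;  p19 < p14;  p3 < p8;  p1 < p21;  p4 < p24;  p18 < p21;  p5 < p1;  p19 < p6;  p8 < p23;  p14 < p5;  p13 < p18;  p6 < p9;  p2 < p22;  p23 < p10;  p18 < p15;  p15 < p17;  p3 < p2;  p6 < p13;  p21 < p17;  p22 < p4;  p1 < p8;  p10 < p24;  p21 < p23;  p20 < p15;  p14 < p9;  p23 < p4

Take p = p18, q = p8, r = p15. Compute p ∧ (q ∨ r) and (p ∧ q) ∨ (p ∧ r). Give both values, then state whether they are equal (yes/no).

q ∨ r = p10, so p ∧ (q ∨ r) = p18 ∧ p10 = p18.
p ∧ q = p9 and p ∧ r = p18, so (p ∧ q) ∨ (p ∧ r) = p9 ∨ p18 = p18.
Equal: yes.

p18; p18; yes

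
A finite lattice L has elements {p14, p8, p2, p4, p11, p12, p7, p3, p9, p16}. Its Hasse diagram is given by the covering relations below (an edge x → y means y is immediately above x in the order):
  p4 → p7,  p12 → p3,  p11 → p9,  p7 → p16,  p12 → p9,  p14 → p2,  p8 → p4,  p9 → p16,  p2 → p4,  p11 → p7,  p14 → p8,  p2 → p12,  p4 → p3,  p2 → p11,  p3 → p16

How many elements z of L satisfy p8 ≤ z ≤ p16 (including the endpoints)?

5

The interval [p8, p16] = {p16, p3, p4, p7, p8}, which has 5 elements.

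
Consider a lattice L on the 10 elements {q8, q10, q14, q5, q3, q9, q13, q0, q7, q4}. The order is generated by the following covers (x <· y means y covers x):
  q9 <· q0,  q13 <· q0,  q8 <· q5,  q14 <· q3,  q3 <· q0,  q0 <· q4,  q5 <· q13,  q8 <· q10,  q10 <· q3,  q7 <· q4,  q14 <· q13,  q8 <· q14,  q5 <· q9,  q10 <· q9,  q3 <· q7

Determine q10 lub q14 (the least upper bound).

q3

Common upper bounds of {q10, q14}: q0, q3, q4, q7.
The least among these is q3.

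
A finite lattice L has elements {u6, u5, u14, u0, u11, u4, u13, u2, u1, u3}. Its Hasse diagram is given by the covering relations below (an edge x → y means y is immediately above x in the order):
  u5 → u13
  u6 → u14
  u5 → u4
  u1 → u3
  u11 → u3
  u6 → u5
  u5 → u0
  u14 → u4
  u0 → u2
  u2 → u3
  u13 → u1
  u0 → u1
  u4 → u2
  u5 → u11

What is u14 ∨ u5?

u4

Common upper bounds of {u14, u5}: u2, u3, u4.
The least among these is u4.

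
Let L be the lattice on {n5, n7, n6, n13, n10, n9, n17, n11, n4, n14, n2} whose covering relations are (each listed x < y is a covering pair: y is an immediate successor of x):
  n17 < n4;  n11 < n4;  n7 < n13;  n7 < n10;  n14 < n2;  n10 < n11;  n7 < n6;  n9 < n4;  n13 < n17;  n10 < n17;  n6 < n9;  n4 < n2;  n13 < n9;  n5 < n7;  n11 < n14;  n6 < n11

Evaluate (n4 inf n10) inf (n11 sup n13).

n10

n4 ∧ n10 = n10
n11 ∨ n13 = n4
n10 ∧ n4 = n10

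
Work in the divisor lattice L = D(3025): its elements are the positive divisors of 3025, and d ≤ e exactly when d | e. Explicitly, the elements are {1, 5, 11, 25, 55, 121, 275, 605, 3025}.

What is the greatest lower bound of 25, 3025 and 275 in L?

25

In the divisibility order, the meet is the greatest common divisor: gcd(25, 3025, 275) = 25.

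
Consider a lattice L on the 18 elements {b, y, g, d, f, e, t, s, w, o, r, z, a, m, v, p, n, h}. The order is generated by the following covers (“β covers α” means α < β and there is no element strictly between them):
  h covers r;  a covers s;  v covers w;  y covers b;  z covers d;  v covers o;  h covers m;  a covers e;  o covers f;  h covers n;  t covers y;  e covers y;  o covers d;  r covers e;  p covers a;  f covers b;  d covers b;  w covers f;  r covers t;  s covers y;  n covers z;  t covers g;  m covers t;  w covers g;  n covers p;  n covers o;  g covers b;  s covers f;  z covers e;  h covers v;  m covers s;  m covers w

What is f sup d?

Common upper bounds of {f, d}: h, n, o, v.
The least among these is o.

o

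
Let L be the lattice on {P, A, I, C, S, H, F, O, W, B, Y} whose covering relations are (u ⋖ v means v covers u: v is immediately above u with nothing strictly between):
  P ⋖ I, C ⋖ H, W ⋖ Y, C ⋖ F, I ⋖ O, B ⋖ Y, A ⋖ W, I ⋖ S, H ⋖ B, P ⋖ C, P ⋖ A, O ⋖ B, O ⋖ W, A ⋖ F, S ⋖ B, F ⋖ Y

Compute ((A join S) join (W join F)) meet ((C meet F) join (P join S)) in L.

B

A ∨ S = Y
W ∨ F = Y
Y ∨ Y = Y
C ∧ F = C
P ∨ S = S
C ∨ S = B
Y ∧ B = B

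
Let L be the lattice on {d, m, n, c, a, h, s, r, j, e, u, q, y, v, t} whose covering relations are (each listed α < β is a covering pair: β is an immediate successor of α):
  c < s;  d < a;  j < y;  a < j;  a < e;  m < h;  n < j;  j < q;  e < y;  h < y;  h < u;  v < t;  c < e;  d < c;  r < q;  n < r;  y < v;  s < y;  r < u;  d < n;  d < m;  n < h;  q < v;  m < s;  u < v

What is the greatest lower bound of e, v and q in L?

Common lower bounds of {e, v, q}: a, d.
The greatest among these is a.

a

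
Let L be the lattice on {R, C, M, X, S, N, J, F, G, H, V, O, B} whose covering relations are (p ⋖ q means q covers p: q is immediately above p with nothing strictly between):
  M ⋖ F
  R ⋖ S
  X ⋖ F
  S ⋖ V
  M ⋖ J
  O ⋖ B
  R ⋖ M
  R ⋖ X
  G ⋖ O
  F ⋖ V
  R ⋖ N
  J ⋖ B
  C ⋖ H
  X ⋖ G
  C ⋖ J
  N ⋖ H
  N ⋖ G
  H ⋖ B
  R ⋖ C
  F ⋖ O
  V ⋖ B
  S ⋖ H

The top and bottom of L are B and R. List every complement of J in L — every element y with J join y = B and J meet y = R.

Need y with J ∨ y = B and J ∧ y = R.
Checking each element gives: G, N, S, X.

G, N, S, X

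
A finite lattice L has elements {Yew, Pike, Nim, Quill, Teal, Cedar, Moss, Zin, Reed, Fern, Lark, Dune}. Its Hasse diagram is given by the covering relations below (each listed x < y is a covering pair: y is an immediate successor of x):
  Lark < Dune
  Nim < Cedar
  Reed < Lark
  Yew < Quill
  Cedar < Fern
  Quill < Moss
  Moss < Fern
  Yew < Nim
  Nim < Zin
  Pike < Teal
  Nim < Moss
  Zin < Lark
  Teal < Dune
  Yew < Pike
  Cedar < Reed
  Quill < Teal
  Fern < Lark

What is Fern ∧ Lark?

Common lower bounds of {Fern, Lark}: Cedar, Fern, Moss, Nim, Quill, Yew.
The greatest among these is Fern.

Fern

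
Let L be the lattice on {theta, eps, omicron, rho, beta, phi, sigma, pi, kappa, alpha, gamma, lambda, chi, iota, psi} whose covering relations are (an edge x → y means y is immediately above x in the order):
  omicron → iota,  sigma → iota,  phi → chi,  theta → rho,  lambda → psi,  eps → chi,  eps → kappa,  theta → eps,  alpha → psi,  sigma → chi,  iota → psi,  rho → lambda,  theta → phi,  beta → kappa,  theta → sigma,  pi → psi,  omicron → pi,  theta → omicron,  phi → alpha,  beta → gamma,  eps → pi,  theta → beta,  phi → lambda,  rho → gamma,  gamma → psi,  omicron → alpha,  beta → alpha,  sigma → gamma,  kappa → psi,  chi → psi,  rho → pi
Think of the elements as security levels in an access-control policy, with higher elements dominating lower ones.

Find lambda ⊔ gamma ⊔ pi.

psi

Common upper bounds of {lambda, gamma, pi}: psi.
The least among these is psi.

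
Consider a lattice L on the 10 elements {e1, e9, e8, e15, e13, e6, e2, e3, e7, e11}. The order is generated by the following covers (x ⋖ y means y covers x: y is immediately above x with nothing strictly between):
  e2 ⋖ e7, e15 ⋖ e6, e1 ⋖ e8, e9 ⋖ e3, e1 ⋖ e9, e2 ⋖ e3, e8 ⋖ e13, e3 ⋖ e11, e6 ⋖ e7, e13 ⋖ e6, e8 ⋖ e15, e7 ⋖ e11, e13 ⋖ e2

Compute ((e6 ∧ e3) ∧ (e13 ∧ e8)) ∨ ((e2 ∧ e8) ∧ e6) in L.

e8

e6 ∧ e3 = e13
e13 ∧ e8 = e8
e13 ∧ e8 = e8
e2 ∧ e8 = e8
e8 ∧ e6 = e8
e8 ∨ e8 = e8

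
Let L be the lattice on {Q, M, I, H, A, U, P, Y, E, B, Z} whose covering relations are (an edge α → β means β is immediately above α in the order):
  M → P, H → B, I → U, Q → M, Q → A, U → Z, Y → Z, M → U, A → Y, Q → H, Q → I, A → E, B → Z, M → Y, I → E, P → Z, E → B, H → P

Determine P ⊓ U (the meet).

Common lower bounds of {P, U}: M, Q.
The greatest among these is M.

M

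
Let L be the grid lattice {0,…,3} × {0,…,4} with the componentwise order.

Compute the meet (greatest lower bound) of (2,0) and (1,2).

(1,0)

Common lower bounds of {(2,0), (1,2)}: (0,0), (1,0).
The greatest among these is (1,0).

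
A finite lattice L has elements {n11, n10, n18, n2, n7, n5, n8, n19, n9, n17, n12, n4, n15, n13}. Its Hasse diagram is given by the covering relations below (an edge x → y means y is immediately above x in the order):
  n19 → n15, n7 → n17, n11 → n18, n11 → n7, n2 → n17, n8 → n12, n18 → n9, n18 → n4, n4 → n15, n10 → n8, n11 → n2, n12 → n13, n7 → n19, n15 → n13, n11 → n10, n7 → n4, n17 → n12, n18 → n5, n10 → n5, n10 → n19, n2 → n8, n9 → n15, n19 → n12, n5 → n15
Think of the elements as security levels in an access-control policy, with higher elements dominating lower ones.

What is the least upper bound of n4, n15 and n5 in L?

Common upper bounds of {n4, n15, n5}: n13, n15.
The least among these is n15.

n15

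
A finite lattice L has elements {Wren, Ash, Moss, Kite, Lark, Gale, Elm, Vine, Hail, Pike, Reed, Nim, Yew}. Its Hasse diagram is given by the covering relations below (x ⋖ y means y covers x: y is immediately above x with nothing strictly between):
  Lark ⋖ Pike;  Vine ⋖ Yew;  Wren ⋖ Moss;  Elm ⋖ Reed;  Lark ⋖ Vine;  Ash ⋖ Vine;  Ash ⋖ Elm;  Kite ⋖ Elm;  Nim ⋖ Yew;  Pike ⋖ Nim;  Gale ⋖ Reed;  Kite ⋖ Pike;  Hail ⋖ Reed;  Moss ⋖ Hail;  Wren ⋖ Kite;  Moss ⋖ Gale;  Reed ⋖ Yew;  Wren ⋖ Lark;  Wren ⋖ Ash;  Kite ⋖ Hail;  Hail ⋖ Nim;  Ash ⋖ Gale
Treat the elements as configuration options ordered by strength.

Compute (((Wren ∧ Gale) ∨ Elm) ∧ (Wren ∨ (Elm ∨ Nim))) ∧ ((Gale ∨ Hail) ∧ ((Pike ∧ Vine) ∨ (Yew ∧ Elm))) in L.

Wren ∧ Gale = Wren
Wren ∨ Elm = Elm
Elm ∨ Nim = Yew
Wren ∨ Yew = Yew
Elm ∧ Yew = Elm
Gale ∨ Hail = Reed
Pike ∧ Vine = Lark
Yew ∧ Elm = Elm
Lark ∨ Elm = Yew
Reed ∧ Yew = Reed
Elm ∧ Reed = Elm

Elm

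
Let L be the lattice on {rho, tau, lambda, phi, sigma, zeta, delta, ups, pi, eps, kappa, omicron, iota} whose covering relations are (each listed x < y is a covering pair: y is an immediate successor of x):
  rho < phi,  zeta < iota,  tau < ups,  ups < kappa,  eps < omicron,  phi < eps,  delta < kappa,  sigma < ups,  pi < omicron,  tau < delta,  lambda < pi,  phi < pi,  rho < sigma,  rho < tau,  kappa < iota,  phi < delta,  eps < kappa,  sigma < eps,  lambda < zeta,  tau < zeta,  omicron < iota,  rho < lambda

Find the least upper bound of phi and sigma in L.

eps

Common upper bounds of {phi, sigma}: eps, iota, kappa, omicron.
The least among these is eps.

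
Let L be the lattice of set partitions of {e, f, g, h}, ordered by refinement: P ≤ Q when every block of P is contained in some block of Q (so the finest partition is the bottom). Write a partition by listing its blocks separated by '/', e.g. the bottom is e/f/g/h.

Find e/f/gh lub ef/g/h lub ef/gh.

ef/gh

The join of e/f/gh, ef/g/h, ef/gh merges any blocks that overlap across the partitions, giving ef/gh.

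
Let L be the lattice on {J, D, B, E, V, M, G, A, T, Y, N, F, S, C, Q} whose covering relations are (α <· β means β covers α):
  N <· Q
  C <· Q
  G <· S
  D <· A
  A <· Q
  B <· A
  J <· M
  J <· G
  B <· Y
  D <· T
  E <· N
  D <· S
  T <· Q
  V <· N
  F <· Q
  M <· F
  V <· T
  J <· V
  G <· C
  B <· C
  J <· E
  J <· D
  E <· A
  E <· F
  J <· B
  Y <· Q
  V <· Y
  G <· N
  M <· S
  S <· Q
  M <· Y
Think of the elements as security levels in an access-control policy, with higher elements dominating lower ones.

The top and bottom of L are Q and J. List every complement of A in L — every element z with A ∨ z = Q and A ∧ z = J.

G, M, V

Need z with A ∨ z = Q and A ∧ z = J.
Checking each element gives: G, M, V.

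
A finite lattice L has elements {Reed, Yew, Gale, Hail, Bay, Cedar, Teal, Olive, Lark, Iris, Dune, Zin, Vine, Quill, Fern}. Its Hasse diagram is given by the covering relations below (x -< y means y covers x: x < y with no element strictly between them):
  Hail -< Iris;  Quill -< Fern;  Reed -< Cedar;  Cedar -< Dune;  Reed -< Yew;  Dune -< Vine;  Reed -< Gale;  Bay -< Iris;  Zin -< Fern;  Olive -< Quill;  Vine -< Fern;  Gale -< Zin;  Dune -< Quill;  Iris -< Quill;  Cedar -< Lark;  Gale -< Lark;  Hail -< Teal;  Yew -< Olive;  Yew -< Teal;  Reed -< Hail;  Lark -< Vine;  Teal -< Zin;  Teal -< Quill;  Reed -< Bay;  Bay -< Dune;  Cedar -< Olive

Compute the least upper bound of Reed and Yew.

Common upper bounds of {Reed, Yew}: Fern, Olive, Quill, Teal, Yew, Zin.
The least among these is Yew.

Yew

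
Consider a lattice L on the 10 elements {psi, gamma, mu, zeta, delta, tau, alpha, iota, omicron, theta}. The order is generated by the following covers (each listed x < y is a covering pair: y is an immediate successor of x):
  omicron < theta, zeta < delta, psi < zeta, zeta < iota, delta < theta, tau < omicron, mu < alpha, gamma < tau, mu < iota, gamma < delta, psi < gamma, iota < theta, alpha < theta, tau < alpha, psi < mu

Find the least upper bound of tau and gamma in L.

tau

Common upper bounds of {tau, gamma}: alpha, omicron, tau, theta.
The least among these is tau.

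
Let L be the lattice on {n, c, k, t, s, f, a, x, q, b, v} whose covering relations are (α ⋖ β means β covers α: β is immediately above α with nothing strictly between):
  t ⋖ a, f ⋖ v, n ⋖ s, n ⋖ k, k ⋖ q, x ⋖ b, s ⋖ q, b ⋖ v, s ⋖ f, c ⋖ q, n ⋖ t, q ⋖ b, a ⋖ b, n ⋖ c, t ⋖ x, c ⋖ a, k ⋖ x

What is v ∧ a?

a

Common lower bounds of {v, a}: a, c, n, t.
The greatest among these is a.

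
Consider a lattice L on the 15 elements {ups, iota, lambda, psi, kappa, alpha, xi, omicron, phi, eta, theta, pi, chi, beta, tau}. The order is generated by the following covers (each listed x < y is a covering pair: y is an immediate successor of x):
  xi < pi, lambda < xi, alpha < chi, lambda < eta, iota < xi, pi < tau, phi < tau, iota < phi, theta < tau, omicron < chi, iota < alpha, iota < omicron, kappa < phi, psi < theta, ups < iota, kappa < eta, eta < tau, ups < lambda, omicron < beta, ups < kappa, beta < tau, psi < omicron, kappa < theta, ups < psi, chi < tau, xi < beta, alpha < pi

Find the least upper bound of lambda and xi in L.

xi

Common upper bounds of {lambda, xi}: beta, pi, tau, xi.
The least among these is xi.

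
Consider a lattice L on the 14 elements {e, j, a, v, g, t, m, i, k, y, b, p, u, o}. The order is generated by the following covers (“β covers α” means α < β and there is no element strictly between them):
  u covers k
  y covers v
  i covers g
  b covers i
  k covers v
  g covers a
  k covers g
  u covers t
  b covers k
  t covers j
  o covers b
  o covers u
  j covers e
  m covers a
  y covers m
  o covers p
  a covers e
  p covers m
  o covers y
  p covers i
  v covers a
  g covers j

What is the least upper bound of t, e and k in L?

u

Common upper bounds of {t, e, k}: o, u.
The least among these is u.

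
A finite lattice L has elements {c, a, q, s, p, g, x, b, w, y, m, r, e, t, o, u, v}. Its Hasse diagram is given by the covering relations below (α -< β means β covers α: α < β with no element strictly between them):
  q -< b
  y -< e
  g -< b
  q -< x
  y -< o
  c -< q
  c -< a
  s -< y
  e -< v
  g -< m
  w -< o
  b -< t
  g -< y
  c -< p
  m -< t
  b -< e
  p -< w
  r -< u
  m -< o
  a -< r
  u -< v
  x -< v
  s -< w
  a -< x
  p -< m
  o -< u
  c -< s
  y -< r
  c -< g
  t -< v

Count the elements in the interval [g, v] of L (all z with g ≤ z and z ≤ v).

The interval [g, v] = {b, e, g, m, o, r, t, u, v, y}, which has 10 elements.

10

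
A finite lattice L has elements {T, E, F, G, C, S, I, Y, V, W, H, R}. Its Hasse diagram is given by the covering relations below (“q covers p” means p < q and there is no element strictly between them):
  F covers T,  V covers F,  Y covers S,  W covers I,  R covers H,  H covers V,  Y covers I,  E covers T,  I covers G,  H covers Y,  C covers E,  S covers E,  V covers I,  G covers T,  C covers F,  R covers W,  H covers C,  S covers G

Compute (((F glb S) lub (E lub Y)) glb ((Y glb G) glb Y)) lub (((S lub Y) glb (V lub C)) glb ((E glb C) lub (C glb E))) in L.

F ∧ S = T
E ∨ Y = Y
T ∨ Y = Y
Y ∧ G = G
G ∧ Y = G
Y ∧ G = G
S ∨ Y = Y
V ∨ C = H
Y ∧ H = Y
E ∧ C = E
C ∧ E = E
E ∨ E = E
Y ∧ E = E
G ∨ E = S

S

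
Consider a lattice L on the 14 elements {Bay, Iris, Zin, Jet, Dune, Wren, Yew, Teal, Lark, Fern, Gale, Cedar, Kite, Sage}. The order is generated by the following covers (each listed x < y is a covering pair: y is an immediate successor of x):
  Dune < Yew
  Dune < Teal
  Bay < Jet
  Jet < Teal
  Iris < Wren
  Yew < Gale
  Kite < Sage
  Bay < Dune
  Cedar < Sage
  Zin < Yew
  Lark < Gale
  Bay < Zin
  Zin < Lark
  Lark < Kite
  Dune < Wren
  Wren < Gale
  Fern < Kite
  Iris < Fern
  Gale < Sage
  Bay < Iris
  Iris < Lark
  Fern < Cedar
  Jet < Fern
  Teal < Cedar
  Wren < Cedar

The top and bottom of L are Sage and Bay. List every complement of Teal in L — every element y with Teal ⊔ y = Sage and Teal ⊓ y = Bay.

Lark, Zin

Need y with Teal ∨ y = Sage and Teal ∧ y = Bay.
Checking each element gives: Lark, Zin.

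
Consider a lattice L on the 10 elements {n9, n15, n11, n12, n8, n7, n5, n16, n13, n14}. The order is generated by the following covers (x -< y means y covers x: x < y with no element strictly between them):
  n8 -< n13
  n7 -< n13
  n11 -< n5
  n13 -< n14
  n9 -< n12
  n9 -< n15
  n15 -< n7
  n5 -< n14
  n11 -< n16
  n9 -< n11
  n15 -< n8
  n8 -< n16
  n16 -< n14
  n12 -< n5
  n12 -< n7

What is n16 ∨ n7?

Common upper bounds of {n16, n7}: n14.
The least among these is n14.

n14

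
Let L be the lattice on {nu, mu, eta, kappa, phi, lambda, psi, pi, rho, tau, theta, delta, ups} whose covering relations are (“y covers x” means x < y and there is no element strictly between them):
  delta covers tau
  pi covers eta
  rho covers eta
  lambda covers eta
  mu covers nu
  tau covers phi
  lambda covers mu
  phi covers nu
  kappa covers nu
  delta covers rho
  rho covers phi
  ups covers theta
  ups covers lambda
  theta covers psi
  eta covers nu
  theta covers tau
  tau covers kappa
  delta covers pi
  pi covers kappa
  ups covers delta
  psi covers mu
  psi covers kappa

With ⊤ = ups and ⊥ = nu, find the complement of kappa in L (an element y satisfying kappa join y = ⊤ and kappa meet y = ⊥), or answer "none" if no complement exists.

lambda

Need y with kappa ∨ y = ups and kappa ∧ y = nu.
Checking each element gives: lambda.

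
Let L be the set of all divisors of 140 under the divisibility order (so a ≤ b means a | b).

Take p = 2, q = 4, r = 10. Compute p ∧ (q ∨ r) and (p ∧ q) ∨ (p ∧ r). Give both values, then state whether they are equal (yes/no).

q ∨ r = 20, so p ∧ (q ∨ r) = 2 ∧ 20 = 2.
p ∧ q = 2 and p ∧ r = 2, so (p ∧ q) ∨ (p ∧ r) = 2 ∨ 2 = 2.
Equal: yes.

2; 2; yes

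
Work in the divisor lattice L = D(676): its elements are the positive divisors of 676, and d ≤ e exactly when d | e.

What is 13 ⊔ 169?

In the divisibility order, the join is the least common multiple: lcm(13, 169) = 169.

169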